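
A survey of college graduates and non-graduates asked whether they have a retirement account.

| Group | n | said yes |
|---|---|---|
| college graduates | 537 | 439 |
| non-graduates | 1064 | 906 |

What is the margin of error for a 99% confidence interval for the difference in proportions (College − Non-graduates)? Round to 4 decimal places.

p̂₁ = 439/537 = 0.8175 and p̂₂ = 906/1064 = 0.8515.
SE₁ = √(p̂₁(1−p̂₁)/n₁) = √(0.8175·0.1825/537) = 0.01667; SE₂ = √(0.8515·0.1485/1064) = 0.01090.
Independent samples: SE of the difference = √(SE₁² + SE₂²) = √(0.0002778889 + 0.00011881) = 0.01992.
z* for 99% confidence is 2.576, so the margin of error is 2.576 × 0.01992 = 0.05131.

0.0513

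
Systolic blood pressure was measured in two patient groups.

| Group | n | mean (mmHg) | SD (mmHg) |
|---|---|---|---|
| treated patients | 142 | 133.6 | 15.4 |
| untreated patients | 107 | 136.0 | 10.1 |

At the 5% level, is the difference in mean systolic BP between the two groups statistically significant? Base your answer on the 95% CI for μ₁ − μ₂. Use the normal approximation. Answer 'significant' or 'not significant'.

Per-group SEs: s₁/√n₁ = 15.4/√142 = 1.2923, s₂/√n₂ = 10.1/√107 = 0.9764.
Unpooled SE of the difference: √(1.67003929 + 0.95335696) = 1.6197.
Margin of error = z* · SE = 1.960 × 1.6197 = 3.1746.
x̄₁ − x̄₂ = 133.6 − 136.0 = -2.4000.
CI: -2.4000 ± 3.1746 = (-5.5746, 0.7746).
The interval (-5.5746, 0.7746) contains 0, so the difference is not significant.

not significant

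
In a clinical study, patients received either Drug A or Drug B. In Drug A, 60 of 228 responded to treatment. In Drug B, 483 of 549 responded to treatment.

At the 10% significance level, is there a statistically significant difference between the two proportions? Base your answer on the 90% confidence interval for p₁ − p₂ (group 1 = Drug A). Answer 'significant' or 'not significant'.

significant

p̂₁ = 60/228 = 0.2632 and p̂₂ = 483/549 = 0.8798.
SE₁ = √(p̂₁(1−p̂₁)/n₁) = √(0.2632·0.7368/228) = 0.02916; SE₂ = √(0.8798·0.1202/549) = 0.01388.
Independent samples: SE of the difference = √(SE₁² + SE₂²) = √(0.0008503056 + 0.0001926544) = 0.03229.
z* for 90% confidence is 1.645, so the margin of error is 1.645 × 0.03229 = 0.05312.
Point estimate p̂₁ − p̂₂ = 0.2632 − 0.8798 = -0.6166.
-0.6166 ± 0.05312 → (-0.66972, -0.56348).
The interval (-0.66972, -0.56348) does not contain 0, so the difference is significant.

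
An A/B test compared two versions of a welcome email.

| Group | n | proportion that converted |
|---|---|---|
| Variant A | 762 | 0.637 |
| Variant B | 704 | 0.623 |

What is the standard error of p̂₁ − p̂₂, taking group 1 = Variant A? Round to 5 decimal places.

The two standard errors are √(0.6370×0.3630/762) = 0.01742 and √(0.6230×0.3770/704) = 0.01827.
Because the samples are independent, SE_diff = √(0.01742² + 0.01827²) = 0.02524.

0.02524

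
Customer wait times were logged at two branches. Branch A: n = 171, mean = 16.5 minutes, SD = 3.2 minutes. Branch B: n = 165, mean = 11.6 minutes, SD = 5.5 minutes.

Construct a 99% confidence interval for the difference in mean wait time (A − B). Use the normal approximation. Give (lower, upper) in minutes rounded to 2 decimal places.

Standard errors of each mean: 3.2/√171 = 0.2447 and 5.5/√165 = 0.4282.
SE(x̄₁ − x̄₂) = √(0.2447² + 0.4282²) = 0.4932 for independent samples with unequal variances.
With z* = 2.576, the margin is 2.576 × 0.4932 = 1.2705.
x̄₁ − x̄₂ = 16.5 − 11.6 = 4.9000; the interval is 4.9000 ± 1.2705 = (3.63, 6.17).

(3.63, 6.17)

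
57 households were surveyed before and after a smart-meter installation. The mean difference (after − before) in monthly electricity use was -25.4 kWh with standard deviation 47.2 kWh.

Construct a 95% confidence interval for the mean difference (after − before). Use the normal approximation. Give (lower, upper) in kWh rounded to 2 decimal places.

(-37.65, -13.15)

Paired design: SE = s_d/√n = 47.2/√57 = 6.2518.
z* = 1.960; margin of error = 1.960 × 6.2518 = 12.2535.
-25.4 ± 12.2535 → (-37.65, -13.15).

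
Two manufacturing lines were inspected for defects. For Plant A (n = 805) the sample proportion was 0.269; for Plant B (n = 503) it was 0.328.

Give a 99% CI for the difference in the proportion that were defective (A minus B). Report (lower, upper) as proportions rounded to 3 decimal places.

SE₁ = √(p̂₁(1−p̂₁)/n₁) = √(0.2690·0.7310/805) = 0.01563; SE₂ = √(0.3280·0.6720/503) = 0.02093.
Independent samples: SE of the difference = √(SE₁² + SE₂²) = √(0.0002442969 + 0.0004380649) = 0.02612.
z* for 99% confidence is 2.576, so the margin of error is 2.576 × 0.02612 = 0.06729.
Point estimate p̂₁ − p̂₂ = 0.2690 − 0.3280 = -0.0590.
-0.0590 ± 0.06729 → (-0.126, 0.008).

(-0.126, 0.008)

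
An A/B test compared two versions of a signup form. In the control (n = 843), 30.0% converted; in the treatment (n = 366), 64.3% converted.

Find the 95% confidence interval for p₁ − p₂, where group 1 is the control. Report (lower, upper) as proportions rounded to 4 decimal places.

Each SE is √(p̂(1−p̂)/n): √(0.3000·0.7000/843) = 0.01578 and √(0.6430·0.3570/366) = 0.02504.
SE(p̂₁ − p̂₂) = √(SE₁² + SE₂²) = √(0.0002490084 + 0.0006270016) = 0.02960, since the two samples are independent.
At 95% confidence z* = 1.960; margin = 1.960 × 0.02960 = 0.05802.
The difference is 0.3000 − 0.6430 = -0.3430, so the interval is -0.3430 ± 0.05802 = (-0.4010, -0.2850).

(-0.4010, -0.2850)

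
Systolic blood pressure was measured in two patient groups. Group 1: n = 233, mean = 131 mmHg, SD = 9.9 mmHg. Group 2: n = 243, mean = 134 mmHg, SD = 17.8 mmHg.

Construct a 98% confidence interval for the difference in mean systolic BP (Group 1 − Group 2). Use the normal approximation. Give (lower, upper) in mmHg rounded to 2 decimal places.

(-6.05, 0.05)

Per-group SEs: s₁/√n₁ = 9.9/√233 = 0.6486, s₂/√n₂ = 17.8/√243 = 1.1419.
Unpooled SE of the difference: √(0.42068196 + 1.30393561) = 1.3132.
Margin of error = z* · SE = 2.326 × 1.3132 = 3.0545.
x̄₁ − x̄₂ = 131 − 134 = -3.0000.
CI: -3.0000 ± 3.0545 = (-6.05, 0.05).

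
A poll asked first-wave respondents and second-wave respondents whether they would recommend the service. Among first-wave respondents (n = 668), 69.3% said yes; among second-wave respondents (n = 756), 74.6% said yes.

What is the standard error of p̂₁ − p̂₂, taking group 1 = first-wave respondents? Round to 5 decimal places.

0.02386

Each SE is √(p̂(1−p̂)/n): √(0.6930·0.3070/668) = 0.01785 and √(0.7460·0.2540/756) = 0.01583.
SE(p̂₁ − p̂₂) = √(SE₁² + SE₂²) = √(0.0003186225 + 0.0002505889) = 0.02386, since the two samples are independent.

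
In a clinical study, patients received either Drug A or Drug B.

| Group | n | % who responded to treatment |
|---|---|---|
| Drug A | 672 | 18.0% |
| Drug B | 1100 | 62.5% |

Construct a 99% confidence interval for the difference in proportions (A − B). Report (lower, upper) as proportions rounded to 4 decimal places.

(-0.4986, -0.3914)

The two standard errors are √(0.1800×0.8200/672) = 0.01482 and √(0.6250×0.3750/1100) = 0.01460.
Because the samples are independent, SE_diff = √(0.01482² + 0.01460²) = 0.02080.
Using z* = 2.576 for 99%, ME = 2.576 × 0.02080 = 0.05358.
p̂₁ − p̂₂ = -0.4450; interval -0.4450 ± 0.05358 gives (-0.4986, -0.3914).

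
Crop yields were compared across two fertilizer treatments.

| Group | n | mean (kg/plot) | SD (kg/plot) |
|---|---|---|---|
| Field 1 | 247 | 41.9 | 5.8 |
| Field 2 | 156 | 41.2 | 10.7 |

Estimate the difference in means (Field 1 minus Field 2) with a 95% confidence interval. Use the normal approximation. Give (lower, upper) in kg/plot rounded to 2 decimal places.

(-1.13, 2.53)

SE₁ = s₁/√n₁ = 5.8/√247 = 0.3690; SE₂ = 10.7/√156 = 0.8567.
Independent samples, unequal variances: SE_diff = √(SE₁² + SE₂²) = √(0.136161 + 0.73393489) = 0.9328.
z* = 1.960, so margin of error = 1.960 × 0.9328 = 1.8283.
Difference in means = 41.9 − 41.2 = 0.7000.
0.7000 ± 1.8283 → (-1.13, 2.53).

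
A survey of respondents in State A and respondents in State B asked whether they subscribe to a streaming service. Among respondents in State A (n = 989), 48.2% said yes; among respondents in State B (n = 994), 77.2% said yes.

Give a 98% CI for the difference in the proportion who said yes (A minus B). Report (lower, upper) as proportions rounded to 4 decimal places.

(-0.3382, -0.2418)

Each SE is √(p̂(1−p̂)/n): √(0.4820·0.5180/989) = 0.01589 and √(0.7720·0.2280/994) = 0.01331.
SE(p̂₁ − p̂₂) = √(SE₁² + SE₂²) = √(0.0002524921 + 0.0001771561) = 0.02073, since the two samples are independent.
At 98% confidence z* = 2.326; margin = 2.326 × 0.02073 = 0.04822.
The difference is 0.4820 − 0.7720 = -0.2900, so the interval is -0.2900 ± 0.04822 = (-0.3382, -0.2418).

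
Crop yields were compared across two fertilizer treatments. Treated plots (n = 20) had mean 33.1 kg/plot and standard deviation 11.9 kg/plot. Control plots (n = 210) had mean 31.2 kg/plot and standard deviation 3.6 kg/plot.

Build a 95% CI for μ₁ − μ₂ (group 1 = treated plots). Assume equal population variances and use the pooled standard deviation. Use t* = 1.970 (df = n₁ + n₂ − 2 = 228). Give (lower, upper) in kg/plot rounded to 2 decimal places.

Pooled variance s_p² = [19·11.9² + 209·3.6²] / (20+210−2) = 23.6808, so s_p = 4.8663.
SE_diff = s_p·√(1/n₁ + 1/n₂) = 4.8663·√(1/20 + 1/210) = 1.1388.
t* = 1.970; margin = 1.970 × 1.1388 = 2.2434.
Difference = 33.1 − 31.2 = 1.9000.
1.9000 ± 2.2434 → (-0.34, 4.14).

(-0.34, 4.14)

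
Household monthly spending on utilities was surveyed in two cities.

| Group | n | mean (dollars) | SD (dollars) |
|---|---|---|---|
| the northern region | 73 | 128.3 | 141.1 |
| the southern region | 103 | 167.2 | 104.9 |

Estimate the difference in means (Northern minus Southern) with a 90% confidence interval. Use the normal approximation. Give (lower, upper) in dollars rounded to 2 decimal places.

Per-group SEs: s₁/√n₁ = 141.1/√73 = 16.5145, s₂/√n₂ = 104.9/√103 = 10.3361.
Unpooled SE of the difference: √(272.72871025 + 106.83496321) = 19.4824.
Margin of error = z* · SE = 1.645 × 19.4824 = 32.0485.
x̄₁ − x̄₂ = 128.3 − 167.2 = -38.9000.
CI: -38.9000 ± 32.0485 = (-70.95, -6.85).

(-70.95, -6.85)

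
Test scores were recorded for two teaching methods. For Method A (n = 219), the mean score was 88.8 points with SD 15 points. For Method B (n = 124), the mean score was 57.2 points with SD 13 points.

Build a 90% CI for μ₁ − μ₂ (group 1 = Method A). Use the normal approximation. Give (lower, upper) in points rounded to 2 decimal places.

(29.06, 34.14)

SE₁ = s₁/√n₁ = 15/√219 = 1.0136; SE₂ = 13/√124 = 1.1674.
Independent samples, unequal variances: SE_diff = √(SE₁² + SE₂²) = √(1.02738496 + 1.36282276) = 1.5460.
z* = 1.645, so margin of error = 1.645 × 1.5460 = 2.5432.
Difference in means = 88.8 − 57.2 = 31.6000.
31.6000 ± 2.5432 → (29.06, 34.14).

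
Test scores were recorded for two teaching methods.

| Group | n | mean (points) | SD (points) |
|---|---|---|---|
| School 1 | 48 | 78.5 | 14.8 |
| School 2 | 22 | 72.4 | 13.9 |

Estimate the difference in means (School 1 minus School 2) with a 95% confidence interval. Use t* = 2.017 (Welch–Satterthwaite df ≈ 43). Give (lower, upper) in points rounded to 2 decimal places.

Standard errors of each mean: 14.8/√48 = 2.1362 and 13.9/√22 = 2.9635.
SE(x̄₁ − x̄₂) = √(2.1362² + 2.9635²) = 3.6532 for independent samples with unequal variances.
With t* = 2.017, the margin is 2.017 × 3.6532 = 7.3685.
x̄₁ − x̄₂ = 78.5 − 72.4 = 6.1000; the interval is 6.1000 ± 7.3685 = (-1.27, 13.47).

(-1.27, 13.47)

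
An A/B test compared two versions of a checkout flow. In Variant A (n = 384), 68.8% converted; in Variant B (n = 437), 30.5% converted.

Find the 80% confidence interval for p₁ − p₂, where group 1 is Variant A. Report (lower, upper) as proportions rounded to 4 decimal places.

SE₁ = √(p̂₁(1−p̂₁)/n₁) = √(0.6880·0.3120/384) = 0.02364; SE₂ = √(0.3050·0.6950/437) = 0.02202.
Independent samples: SE of the difference = √(SE₁² + SE₂²) = √(0.0005588496 + 0.0004848804) = 0.03231.
z* for 80% confidence is 1.282, so the margin of error is 1.282 × 0.03231 = 0.04142.
Point estimate p̂₁ − p̂₂ = 0.6880 − 0.3050 = 0.3830.
0.3830 ± 0.04142 → (0.3416, 0.4244).

(0.3416, 0.4244)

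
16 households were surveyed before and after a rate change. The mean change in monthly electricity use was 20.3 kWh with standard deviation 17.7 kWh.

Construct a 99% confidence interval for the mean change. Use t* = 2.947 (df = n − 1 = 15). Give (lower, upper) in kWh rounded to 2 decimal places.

(7.26, 33.34)

Paired design: SE = s_d/√n = 17.7/√16 = 4.4250.
t* = 2.947; margin of error = 2.947 × 4.4250 = 13.0405.
20.3 ± 13.0405 → (7.26, 33.34).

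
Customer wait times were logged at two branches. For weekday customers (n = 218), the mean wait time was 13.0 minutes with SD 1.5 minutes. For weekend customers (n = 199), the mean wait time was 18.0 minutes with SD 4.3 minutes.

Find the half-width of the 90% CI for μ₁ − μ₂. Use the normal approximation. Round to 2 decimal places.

Per-group SEs: s₁/√n₁ = 1.5/√218 = 0.1016, s₂/√n₂ = 4.3/√199 = 0.3048.
Unpooled SE of the difference: √(0.01032256 + 0.09290304) = 0.3213.
Margin of error = z* · SE = 1.645 × 0.3213 = 0.5285.

0.53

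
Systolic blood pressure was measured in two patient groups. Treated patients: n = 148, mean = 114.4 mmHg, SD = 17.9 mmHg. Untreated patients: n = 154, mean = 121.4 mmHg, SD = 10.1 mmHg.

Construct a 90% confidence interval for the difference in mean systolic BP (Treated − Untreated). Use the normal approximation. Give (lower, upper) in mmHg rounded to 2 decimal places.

(-9.77, -4.23)

Per-group SEs: s₁/√n₁ = 17.9/√148 = 1.4714, s₂/√n₂ = 10.1/√154 = 0.8139.
Unpooled SE of the difference: √(2.16501796 + 0.66243321) = 1.6815.
Margin of error = z* · SE = 1.645 × 1.6815 = 2.7661.
x̄₁ − x̄₂ = 114.4 − 121.4 = -7.0000.
CI: -7.0000 ± 2.7661 = (-9.77, -4.23).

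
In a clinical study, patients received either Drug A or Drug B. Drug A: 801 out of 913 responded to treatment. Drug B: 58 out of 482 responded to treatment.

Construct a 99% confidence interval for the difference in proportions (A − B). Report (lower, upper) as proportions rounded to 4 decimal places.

Sample proportions: 801/913 = 0.8773, 58/482 = 0.1203.
Each SE is √(p̂(1−p̂)/n): √(0.8773·0.1227/913) = 0.01086 and √(0.1203·0.8797/482) = 0.01482.
SE(p̂₁ − p̂₂) = √(SE₁² + SE₂²) = √(0.0001179396 + 0.0002196324) = 0.01837, since the two samples are independent.
At 99% confidence z* = 2.576; margin = 2.576 × 0.01837 = 0.04732.
The difference is 0.8773 − 0.1203 = 0.7570, so the interval is 0.7570 ± 0.04732 = (0.7097, 0.8043).

(0.7097, 0.8043)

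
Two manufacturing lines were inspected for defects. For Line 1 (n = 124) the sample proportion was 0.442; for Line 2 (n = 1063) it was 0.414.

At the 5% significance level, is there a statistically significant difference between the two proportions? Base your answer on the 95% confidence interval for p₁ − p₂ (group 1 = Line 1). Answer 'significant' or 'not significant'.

not significant

SE₁ = √(p̂₁(1−p̂₁)/n₁) = √(0.4420·0.5580/124) = 0.04460; SE₂ = √(0.4140·0.5860/1063) = 0.01511.
Independent samples: SE of the difference = √(SE₁² + SE₂²) = √(0.00198916 + 0.0002283121) = 0.04709.
z* for 95% confidence is 1.960, so the margin of error is 1.960 × 0.04709 = 0.09230.
Point estimate p̂₁ − p̂₂ = 0.4420 − 0.4140 = 0.0280.
0.0280 ± 0.09230 → (-0.06430, 0.12030).
The interval (-0.06430, 0.12030) contains 0, so the difference is not significant.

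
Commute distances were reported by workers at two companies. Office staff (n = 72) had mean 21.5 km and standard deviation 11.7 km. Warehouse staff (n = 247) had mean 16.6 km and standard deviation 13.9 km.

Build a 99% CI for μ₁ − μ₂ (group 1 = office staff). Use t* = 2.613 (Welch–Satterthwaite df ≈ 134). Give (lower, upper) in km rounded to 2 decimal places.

(0.62, 9.18)

Standard errors of each mean: 11.7/√72 = 1.3789 and 13.9/√247 = 0.8844.
SE(x̄₁ − x̄₂) = √(1.3789² + 0.8844²) = 1.6381 for independent samples with unequal variances.
With t* = 2.613, the margin is 2.613 × 1.6381 = 4.2804.
x̄₁ − x̄₂ = 21.5 − 16.6 = 4.9000; the interval is 4.9000 ± 4.2804 = (0.62, 9.18).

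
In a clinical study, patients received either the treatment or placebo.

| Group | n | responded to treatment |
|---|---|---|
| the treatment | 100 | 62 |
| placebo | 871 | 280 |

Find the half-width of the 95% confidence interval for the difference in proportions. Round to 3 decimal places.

First, p̂₁ = 62/100 = 0.6200; p̂₂ = 280/871 = 0.3215.
The two standard errors are √(0.6200×0.3800/100) = 0.04854 and √(0.3215×0.6785/871) = 0.01583.
Because the samples are independent, SE_diff = √(0.04854² + 0.01583²) = 0.05106.
Using z* = 1.960 for 95%, ME = 1.960 × 0.05106 = 0.10008.

0.100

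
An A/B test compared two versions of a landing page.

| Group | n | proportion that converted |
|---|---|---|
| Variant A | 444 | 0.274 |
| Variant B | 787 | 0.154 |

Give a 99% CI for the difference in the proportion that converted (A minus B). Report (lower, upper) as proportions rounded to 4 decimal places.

(0.0562, 0.1838)

SE₁ = √(p̂₁(1−p̂₁)/n₁) = √(0.2740·0.7260/444) = 0.02117; SE₂ = √(0.1540·0.8460/787) = 0.01287.
Independent samples: SE of the difference = √(SE₁² + SE₂²) = √(0.0004481689 + 0.0001656369) = 0.02478.
z* for 99% confidence is 2.576, so the margin of error is 2.576 × 0.02478 = 0.06383.
Point estimate p̂₁ − p̂₂ = 0.2740 − 0.1540 = 0.1200.
0.1200 ± 0.06383 → (0.0562, 0.1838).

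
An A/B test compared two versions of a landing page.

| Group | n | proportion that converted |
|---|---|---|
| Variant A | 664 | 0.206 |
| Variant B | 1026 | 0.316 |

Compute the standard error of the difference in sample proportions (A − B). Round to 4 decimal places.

The two standard errors are √(0.2060×0.7940/664) = 0.01569 and √(0.3160×0.6840/1026) = 0.01451.
Because the samples are independent, SE_diff = √(0.01569² + 0.01451²) = 0.02137.

0.0214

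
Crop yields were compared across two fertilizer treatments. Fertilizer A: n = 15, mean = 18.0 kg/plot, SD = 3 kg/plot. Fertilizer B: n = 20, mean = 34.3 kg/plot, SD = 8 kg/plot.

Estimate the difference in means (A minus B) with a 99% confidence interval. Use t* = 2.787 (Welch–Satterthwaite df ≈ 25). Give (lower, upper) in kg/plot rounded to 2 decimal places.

Standard errors of each mean: 3/√15 = 0.7746 and 8/√20 = 1.7889.
SE(x̄₁ − x̄₂) = √(0.7746² + 1.7889²) = 1.9494 for independent samples with unequal variances.
With t* = 2.787, the margin is 2.787 × 1.9494 = 5.4330.
x̄₁ − x̄₂ = 18.0 − 34.3 = -16.3000; the interval is -16.3000 ± 5.4330 = (-21.73, -10.87).

(-21.73, -10.87)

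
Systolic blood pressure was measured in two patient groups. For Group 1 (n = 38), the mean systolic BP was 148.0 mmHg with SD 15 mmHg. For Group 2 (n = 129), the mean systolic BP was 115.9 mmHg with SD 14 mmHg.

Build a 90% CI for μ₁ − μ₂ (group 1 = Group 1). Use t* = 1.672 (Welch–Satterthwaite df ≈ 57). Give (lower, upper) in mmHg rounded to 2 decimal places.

Standard errors of each mean: 15/√38 = 2.4333 and 14/√129 = 1.2326.
SE(x̄₁ − x̄₂) = √(2.4333² + 1.2326²) = 2.7277 for independent samples with unequal variances.
With t* = 1.672, the margin is 1.672 × 2.7277 = 4.5607.
x̄₁ − x̄₂ = 148.0 − 115.9 = 32.1000; the interval is 32.1000 ± 4.5607 = (27.54, 36.66).

(27.54, 36.66)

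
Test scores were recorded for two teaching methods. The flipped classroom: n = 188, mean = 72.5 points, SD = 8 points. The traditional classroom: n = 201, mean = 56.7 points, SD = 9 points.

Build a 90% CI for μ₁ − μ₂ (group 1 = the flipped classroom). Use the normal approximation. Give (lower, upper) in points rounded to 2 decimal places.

(14.38, 17.22)

Per-group SEs: s₁/√n₁ = 8/√188 = 0.5835, s₂/√n₂ = 9/√201 = 0.6348.
Unpooled SE of the difference: √(0.34047225 + 0.40297104) = 0.8622.
Margin of error = z* · SE = 1.645 × 0.8622 = 1.4183.
x̄₁ − x̄₂ = 72.5 − 56.7 = 15.8000.
CI: 15.8000 ± 1.4183 = (14.38, 17.22).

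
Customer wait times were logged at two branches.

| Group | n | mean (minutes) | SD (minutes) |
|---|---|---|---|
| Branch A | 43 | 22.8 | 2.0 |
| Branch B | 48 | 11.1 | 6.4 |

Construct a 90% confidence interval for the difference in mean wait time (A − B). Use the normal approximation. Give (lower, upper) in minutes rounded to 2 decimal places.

Per-group SEs: s₁/√n₁ = 2.0/√43 = 0.3050, s₂/√n₂ = 6.4/√48 = 0.9238.
Unpooled SE of the difference: √(0.093025 + 0.85340644) = 0.9728.
Margin of error = z* · SE = 1.645 × 0.9728 = 1.6003.
x̄₁ − x̄₂ = 22.8 − 11.1 = 11.7000.
CI: 11.7000 ± 1.6003 = (10.10, 13.30).

(10.10, 13.30)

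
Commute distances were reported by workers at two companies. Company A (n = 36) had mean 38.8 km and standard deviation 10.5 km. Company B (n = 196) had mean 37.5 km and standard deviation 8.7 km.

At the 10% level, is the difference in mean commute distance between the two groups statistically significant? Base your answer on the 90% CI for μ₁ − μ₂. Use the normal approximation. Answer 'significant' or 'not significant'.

Standard errors of each mean: 10.5/√36 = 1.7500 and 8.7/√196 = 0.6214.
SE(x̄₁ − x̄₂) = √(1.7500² + 0.6214²) = 1.8571 for independent samples with unequal variances.
With z* = 1.645, the margin is 1.645 × 1.8571 = 3.0549.
x̄₁ − x̄₂ = 38.8 − 37.5 = 1.3000; the interval is 1.3000 ± 3.0549 = (-1.7549, 4.3549).
The interval (-1.7549, 4.3549) contains 0, so the difference is not significant.

not significant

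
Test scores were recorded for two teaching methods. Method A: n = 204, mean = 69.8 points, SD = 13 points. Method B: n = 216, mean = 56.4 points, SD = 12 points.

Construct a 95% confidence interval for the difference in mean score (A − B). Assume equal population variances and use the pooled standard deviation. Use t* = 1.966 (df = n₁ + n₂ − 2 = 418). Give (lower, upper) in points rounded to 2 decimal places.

Pooled variance s_p² = [203·13² + 215·12²] / (204+216−2) = 156.1411, so s_p = 12.4956.
SE_diff = s_p·√(1/n₁ + 1/n₂) = 12.4956·√(1/204 + 1/216) = 1.2199.
t* = 1.966; margin = 1.966 × 1.2199 = 2.3983.
Difference = 69.8 − 56.4 = 13.4000.
13.4000 ± 2.3983 → (11.00, 15.80).

(11.00, 15.80)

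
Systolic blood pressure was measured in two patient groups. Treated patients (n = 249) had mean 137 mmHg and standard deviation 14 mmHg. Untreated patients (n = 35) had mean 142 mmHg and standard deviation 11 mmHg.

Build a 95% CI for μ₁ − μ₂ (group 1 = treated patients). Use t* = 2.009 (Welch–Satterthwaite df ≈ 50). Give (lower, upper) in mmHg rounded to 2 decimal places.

(-9.14, -0.86)

SE₁ = s₁/√n₁ = 14/√249 = 0.8872; SE₂ = 11/√35 = 1.8593.
Independent samples, unequal variances: SE_diff = √(SE₁² + SE₂²) = √(0.78712384 + 3.45699649) = 2.0601.
t* = 2.009, so margin of error = 2.009 × 2.0601 = 4.1387.
Difference in means = 137 − 142 = -5.0000.
-5.0000 ± 4.1387 → (-9.14, -0.86).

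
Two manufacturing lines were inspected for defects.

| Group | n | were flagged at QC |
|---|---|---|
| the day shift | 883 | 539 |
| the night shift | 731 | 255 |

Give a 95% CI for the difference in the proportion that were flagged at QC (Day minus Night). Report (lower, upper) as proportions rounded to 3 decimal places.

(0.214, 0.309)

Sample proportions: 539/883 = 0.6104, 255/731 = 0.3488.
Each SE is √(p̂(1−p̂)/n): √(0.6104·0.3896/883) = 0.01641 and √(0.3488·0.6512/731) = 0.01763.
SE(p̂₁ − p̂₂) = √(SE₁² + SE₂²) = √(0.0002692881 + 0.0003108169) = 0.02409, since the two samples are independent.
At 95% confidence z* = 1.960; margin = 1.960 × 0.02409 = 0.04722.
The difference is 0.6104 − 0.3488 = 0.2616, so the interval is 0.2616 ± 0.04722 = (0.214, 0.309).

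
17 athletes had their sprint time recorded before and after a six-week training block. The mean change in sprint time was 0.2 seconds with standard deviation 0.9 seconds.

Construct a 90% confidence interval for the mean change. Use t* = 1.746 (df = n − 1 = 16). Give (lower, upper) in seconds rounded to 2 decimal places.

Paired design: SE = s_d/√n = 0.9/√17 = 0.2183.
t* = 1.746; margin of error = 1.746 × 0.2183 = 0.3812.
0.2 ± 0.3812 → (-0.18, 0.58).

(-0.18, 0.58)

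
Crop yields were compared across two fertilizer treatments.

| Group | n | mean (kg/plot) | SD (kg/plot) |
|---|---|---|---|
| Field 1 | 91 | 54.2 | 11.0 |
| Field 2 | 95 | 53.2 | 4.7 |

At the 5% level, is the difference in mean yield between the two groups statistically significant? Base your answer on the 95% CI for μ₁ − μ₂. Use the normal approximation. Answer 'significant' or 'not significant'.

not significant

Per-group SEs: s₁/√n₁ = 11.0/√91 = 1.1531, s₂/√n₂ = 4.7/√95 = 0.4822.
Unpooled SE of the difference: √(1.32963961 + 0.23251684) = 1.2499.
Margin of error = z* · SE = 1.960 × 1.2499 = 2.4498.
x̄₁ − x̄₂ = 54.2 − 53.2 = 1.0000.
CI: 1.0000 ± 2.4498 = (-1.4498, 3.4498).
The interval (-1.4498, 3.4498) contains 0, so the difference is not significant.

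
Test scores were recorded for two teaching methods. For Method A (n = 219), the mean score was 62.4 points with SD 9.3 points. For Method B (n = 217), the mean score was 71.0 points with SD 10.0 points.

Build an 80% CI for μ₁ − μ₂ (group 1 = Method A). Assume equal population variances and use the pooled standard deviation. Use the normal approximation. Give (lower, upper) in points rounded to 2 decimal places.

Pooled variance s_p² = [218·9.3² + 216·10.0²] / (219+217−2) = 93.2139, so s_p = 9.6547.
SE_diff = s_p·√(1/n₁ + 1/n₂) = 9.6547·√(1/219 + 1/217) = 0.9248.
z* = 1.282; margin = 1.282 × 0.9248 = 1.1856.
Difference = 62.4 − 71.0 = -8.6000.
-8.6000 ± 1.1856 → (-9.79, -7.41).

(-9.79, -7.41)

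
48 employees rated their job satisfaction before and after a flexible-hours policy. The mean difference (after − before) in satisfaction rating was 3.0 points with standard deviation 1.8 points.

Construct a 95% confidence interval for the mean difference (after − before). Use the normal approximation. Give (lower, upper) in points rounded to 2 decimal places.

This is a matched-pairs design, so SE = s_d/√n = 1.8/√48 = 0.2598.
Margin = 1.960 × 0.2598 = 0.5092; the interval is 3.0 ± 0.5092 = (2.49, 3.51).

(2.49, 3.51)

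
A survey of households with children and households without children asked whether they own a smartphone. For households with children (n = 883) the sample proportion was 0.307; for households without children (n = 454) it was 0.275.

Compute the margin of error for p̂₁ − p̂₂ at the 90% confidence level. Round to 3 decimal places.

Each SE is √(p̂(1−p̂)/n): √(0.3070·0.6930/883) = 0.01552 and √(0.2750·0.7250/454) = 0.02096.
SE(p̂₁ − p̂₂) = √(SE₁² + SE₂²) = √(0.0002408704 + 0.0004393216) = 0.02608, since the two samples are independent.
At 90% confidence z* = 1.645; margin = 1.645 × 0.02608 = 0.04290.

0.043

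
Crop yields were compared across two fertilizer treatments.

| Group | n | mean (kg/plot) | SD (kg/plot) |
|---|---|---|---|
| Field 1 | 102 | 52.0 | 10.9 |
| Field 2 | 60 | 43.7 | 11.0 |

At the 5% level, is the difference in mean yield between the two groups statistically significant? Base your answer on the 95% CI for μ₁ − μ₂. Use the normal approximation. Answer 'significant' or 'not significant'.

significant

Standard errors of each mean: 10.9/√102 = 1.0793 and 11.0/√60 = 1.4201.
SE(x̄₁ − x̄₂) = √(1.0793² + 1.4201²) = 1.7837 for independent samples with unequal variances.
With z* = 1.960, the margin is 1.960 × 1.7837 = 3.4961.
x̄₁ − x̄₂ = 52.0 − 43.7 = 8.3000; the interval is 8.3000 ± 3.4961 = (4.8039, 11.7961).
The interval (4.8039, 11.7961) does not contain 0, so the difference is significant.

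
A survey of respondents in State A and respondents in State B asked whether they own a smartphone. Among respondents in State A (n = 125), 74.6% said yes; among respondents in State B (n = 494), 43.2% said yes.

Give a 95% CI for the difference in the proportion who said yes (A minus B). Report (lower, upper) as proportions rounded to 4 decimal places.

(0.2261, 0.4019)

The two standard errors are √(0.7460×0.2540/125) = 0.03893 and √(0.4320×0.5680/494) = 0.02229.
Because the samples are independent, SE_diff = √(0.03893² + 0.02229²) = 0.04486.
Using z* = 1.960 for 95%, ME = 1.960 × 0.04486 = 0.08793.
p̂₁ − p̂₂ = 0.3140; interval 0.3140 ± 0.08793 gives (0.2261, 0.4019).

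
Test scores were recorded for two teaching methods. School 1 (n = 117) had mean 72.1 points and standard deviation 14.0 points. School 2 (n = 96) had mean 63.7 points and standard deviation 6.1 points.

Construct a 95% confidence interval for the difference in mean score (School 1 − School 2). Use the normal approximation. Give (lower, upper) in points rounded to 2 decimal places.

SE₁ = s₁/√n₁ = 14.0/√117 = 1.2943; SE₂ = 6.1/√96 = 0.6226.
Independent samples, unequal variances: SE_diff = √(SE₁² + SE₂²) = √(1.67521249 + 0.38763076) = 1.4363.
z* = 1.960, so margin of error = 1.960 × 1.4363 = 2.8151.
Difference in means = 72.1 − 63.7 = 8.4000.
8.4000 ± 2.8151 → (5.58, 11.22).

(5.58, 11.22)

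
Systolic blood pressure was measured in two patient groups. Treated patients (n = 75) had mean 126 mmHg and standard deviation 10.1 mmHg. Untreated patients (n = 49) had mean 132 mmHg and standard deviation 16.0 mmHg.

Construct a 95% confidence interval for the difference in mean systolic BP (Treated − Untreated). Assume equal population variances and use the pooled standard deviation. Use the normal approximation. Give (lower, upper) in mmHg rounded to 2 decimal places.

Pooled variance s_p² = [74·10.1² + 48·16.0²] / (75+49−2) = 162.5962, so s_p = 12.7513.
SE_diff = s_p·√(1/n₁ + 1/n₂) = 12.7513·√(1/75 + 1/49) = 2.3423.
z* = 1.960; margin = 1.960 × 2.3423 = 4.5909.
Difference = 126 − 132 = -6.0000.
-6.0000 ± 4.5909 → (-10.59, -1.41).

(-10.59, -1.41)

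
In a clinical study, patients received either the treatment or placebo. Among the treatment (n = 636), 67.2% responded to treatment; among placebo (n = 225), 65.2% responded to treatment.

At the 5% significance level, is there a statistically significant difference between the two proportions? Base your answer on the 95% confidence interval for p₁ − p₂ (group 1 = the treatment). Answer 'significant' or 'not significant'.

SE₁ = √(p̂₁(1−p̂₁)/n₁) = √(0.6720·0.3280/636) = 0.01862; SE₂ = √(0.6520·0.3480/225) = 0.03176.
Independent samples: SE of the difference = √(SE₁² + SE₂²) = √(0.0003467044 + 0.0010086976) = 0.03682.
z* for 95% confidence is 1.960, so the margin of error is 1.960 × 0.03682 = 0.07217.
Point estimate p̂₁ − p̂₂ = 0.6720 − 0.6520 = 0.0200.
0.0200 ± 0.07217 → (-0.05217, 0.09217).
The interval (-0.05217, 0.09217) contains 0, so the difference is not significant.

not significant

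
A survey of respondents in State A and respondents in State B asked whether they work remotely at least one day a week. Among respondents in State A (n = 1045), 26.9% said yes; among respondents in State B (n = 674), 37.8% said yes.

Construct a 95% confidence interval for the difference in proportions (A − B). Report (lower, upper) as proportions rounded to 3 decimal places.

(-0.154, -0.064)

Each SE is √(p̂(1−p̂)/n): √(0.2690·0.7310/1045) = 0.01372 and √(0.3780·0.6220/674) = 0.01868.
SE(p̂₁ − p̂₂) = √(SE₁² + SE₂²) = √(0.0001882384 + 0.0003489424) = 0.02318, since the two samples are independent.
At 95% confidence z* = 1.960; margin = 1.960 × 0.02318 = 0.04543.
The difference is 0.2690 − 0.3780 = -0.1090, so the interval is -0.1090 ± 0.04543 = (-0.154, -0.064).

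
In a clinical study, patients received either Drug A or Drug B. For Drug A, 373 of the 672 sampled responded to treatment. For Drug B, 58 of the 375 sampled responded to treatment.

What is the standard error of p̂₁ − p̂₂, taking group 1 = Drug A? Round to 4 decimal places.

Sample proportions: 373/672 = 0.5551, 58/375 = 0.1547.
Each SE is √(p̂(1−p̂)/n): √(0.5551·0.4449/672) = 0.01917 and √(0.1547·0.8453/375) = 0.01867.
SE(p̂₁ − p̂₂) = √(SE₁² + SE₂²) = √(0.0003674889 + 0.0003485689) = 0.02676, since the two samples are independent.

0.0268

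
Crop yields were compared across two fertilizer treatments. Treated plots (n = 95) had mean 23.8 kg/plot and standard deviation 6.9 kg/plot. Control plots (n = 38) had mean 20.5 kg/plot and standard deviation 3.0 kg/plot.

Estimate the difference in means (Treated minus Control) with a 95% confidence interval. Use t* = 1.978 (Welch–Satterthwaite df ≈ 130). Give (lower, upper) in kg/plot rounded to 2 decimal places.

(1.60, 5.00)

Standard errors of each mean: 6.9/√95 = 0.7079 and 3.0/√38 = 0.4867.
SE(x̄₁ − x̄₂) = √(0.7079² + 0.4867²) = 0.8591 for independent samples with unequal variances.
With t* = 1.978, the margin is 1.978 × 0.8591 = 1.6993.
x̄₁ − x̄₂ = 23.8 − 20.5 = 3.3000; the interval is 3.3000 ± 1.6993 = (1.60, 5.00).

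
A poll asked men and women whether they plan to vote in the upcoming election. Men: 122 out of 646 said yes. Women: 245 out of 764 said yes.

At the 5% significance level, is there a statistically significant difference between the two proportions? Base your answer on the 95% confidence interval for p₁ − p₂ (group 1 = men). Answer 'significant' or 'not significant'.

significant

p̂₁ = 122/646 = 0.1889 and p̂₂ = 245/764 = 0.3207.
SE₁ = √(p̂₁(1−p̂₁)/n₁) = √(0.1889·0.8111/646) = 0.01540; SE₂ = √(0.3207·0.6793/764) = 0.01689.
Independent samples: SE of the difference = √(SE₁² + SE₂²) = √(0.00023716 + 0.0002852721) = 0.02286.
z* for 95% confidence is 1.960, so the margin of error is 1.960 × 0.02286 = 0.04481.
Point estimate p̂₁ − p̂₂ = 0.1889 − 0.3207 = -0.1318.
-0.1318 ± 0.04481 → (-0.17661, -0.08699).
The interval (-0.17661, -0.08699) does not contain 0, so the difference is significant.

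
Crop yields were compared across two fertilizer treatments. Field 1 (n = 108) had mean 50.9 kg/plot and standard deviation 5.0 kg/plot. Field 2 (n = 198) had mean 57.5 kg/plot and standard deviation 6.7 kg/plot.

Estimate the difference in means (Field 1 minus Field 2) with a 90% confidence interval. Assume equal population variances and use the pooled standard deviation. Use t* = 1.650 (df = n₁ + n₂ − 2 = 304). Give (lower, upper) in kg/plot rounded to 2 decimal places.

(-7.81, -5.39)

Pooled variance s_p² = [107·5.0² + 197·6.7²] / (108+198−2) = 37.8892, so s_p = 6.1554.
SE_diff = s_p·√(1/n₁ + 1/n₂) = 6.1554·√(1/108 + 1/198) = 0.7363.
t* = 1.650; margin = 1.650 × 0.7363 = 1.2149.
Difference = 50.9 − 57.5 = -6.6000.
-6.6000 ± 1.2149 → (-7.81, -5.39).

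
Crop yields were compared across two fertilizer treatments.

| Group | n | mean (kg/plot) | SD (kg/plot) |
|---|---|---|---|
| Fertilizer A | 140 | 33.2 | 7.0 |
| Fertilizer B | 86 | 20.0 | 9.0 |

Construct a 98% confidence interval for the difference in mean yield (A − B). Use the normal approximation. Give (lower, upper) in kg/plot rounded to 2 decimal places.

(10.56, 15.84)

SE₁ = s₁/√n₁ = 7.0/√140 = 0.5916; SE₂ = 9.0/√86 = 0.9705.
Independent samples, unequal variances: SE_diff = √(SE₁² + SE₂²) = √(0.34999056 + 0.94187025) = 1.1366.
z* = 2.326, so margin of error = 2.326 × 1.1366 = 2.6437.
Difference in means = 33.2 − 20.0 = 13.2000.
13.2000 ± 2.6437 → (10.56, 15.84).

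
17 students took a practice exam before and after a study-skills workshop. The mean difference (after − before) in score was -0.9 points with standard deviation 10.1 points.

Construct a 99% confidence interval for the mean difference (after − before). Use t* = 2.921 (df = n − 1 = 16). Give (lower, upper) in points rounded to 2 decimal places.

(-8.06, 6.26)

This is a matched-pairs design, so SE = s_d/√n = 10.1/√17 = 2.4496.
Margin = 2.921 × 2.4496 = 7.1553; the interval is -0.9 ± 7.1553 = (-8.06, 6.26).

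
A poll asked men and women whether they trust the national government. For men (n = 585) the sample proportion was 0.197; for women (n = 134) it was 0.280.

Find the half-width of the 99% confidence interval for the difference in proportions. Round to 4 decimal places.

SE₁ = √(p̂₁(1−p̂₁)/n₁) = √(0.1970·0.8030/585) = 0.01644; SE₂ = √(0.2800·0.7200/134) = 0.03879.
Independent samples: SE of the difference = √(SE₁² + SE₂²) = √(0.0002702736 + 0.0015046641) = 0.04213.
z* for 99% confidence is 2.576, so the margin of error is 2.576 × 0.04213 = 0.10853.

0.1085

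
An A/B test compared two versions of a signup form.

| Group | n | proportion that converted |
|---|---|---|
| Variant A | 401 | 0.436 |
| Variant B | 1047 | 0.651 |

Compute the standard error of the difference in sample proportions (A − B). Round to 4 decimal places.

0.0288

The two standard errors are √(0.4360×0.5640/401) = 0.02476 and √(0.6510×0.3490/1047) = 0.01473.
Because the samples are independent, SE_diff = √(0.02476² + 0.01473²) = 0.02881.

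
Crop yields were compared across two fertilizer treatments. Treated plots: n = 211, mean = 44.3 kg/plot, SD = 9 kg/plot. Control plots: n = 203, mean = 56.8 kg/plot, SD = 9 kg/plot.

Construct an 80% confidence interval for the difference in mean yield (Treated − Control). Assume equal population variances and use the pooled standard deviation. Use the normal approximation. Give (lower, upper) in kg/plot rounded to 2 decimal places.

(-13.63, -11.37)

s_p = √[((n₁−1)s₁² + (n₂−1)s₂²)/(n₁+n₂−2)] = √[(210·9² + 202·9²)/412] = 9.0000.
SE = 9.0000·√(1/211 + 1/203) = 0.8848.
With z* = 1.282, margin = 1.282 × 0.8848 = 1.1343.
x̄₁ − x̄₂ = 44.3 − 56.8 = -12.5000; interval -12.5000 ± 1.1343 = (-13.63, -11.37).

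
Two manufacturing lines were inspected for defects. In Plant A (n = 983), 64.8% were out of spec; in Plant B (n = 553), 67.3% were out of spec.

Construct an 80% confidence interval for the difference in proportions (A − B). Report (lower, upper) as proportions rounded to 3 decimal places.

SE₁ = √(p̂₁(1−p̂₁)/n₁) = √(0.6480·0.3520/983) = 0.01523; SE₂ = √(0.6730·0.3270/553) = 0.01995.
Independent samples: SE of the difference = √(SE₁² + SE₂²) = √(0.0002319529 + 0.0003980025) = 0.02510.
z* for 80% confidence is 1.282, so the margin of error is 1.282 × 0.02510 = 0.03218.
Point estimate p̂₁ − p̂₂ = 0.6480 − 0.6730 = -0.0250.
-0.0250 ± 0.03218 → (-0.057, 0.007).

(-0.057, 0.007)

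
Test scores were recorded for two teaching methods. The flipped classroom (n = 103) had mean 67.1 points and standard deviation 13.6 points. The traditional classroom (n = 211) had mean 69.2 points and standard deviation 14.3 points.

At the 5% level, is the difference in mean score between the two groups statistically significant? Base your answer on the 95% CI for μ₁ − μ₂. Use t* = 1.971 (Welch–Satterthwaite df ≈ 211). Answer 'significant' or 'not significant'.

Per-group SEs: s₁/√n₁ = 13.6/√103 = 1.3400, s₂/√n₂ = 14.3/√211 = 0.9845.
Unpooled SE of the difference: √(1.7956 + 0.96924025) = 1.6628.
Margin of error = t* · SE = 1.971 × 1.6628 = 3.2774.
x̄₁ − x̄₂ = 67.1 − 69.2 = -2.1000.
CI: -2.1000 ± 3.2774 = (-5.3774, 1.1774).
The interval (-5.3774, 1.1774) contains 0, so the difference is not significant.

not significant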